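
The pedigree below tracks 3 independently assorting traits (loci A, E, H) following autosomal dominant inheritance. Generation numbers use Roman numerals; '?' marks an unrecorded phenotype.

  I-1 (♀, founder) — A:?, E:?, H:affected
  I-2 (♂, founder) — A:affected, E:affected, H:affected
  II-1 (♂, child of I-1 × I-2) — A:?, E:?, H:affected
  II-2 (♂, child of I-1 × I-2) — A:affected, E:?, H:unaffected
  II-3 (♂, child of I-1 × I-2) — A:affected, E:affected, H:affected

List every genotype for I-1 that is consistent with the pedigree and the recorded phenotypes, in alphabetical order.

A/I-1 ? ·: aa|Aa|AA
A/I-2 aff ·: Aa|AA
A/II-1 ? I-1×I-2: aa|Aa|AA
A/II-2 aff I-1×I-2: Aa|AA
A/II-3 aff I-1×I-2: Aa|AA
⇒ A over [I-1,I-2,II-1,II-2,II-3]: 32 consistent
E/I-1 ? ·: ee|Ee|EE
E/I-2 aff ·: Ee|EE
E/II-1 ? I-1×I-2: ee|Ee|EE
E/II-2 ? I-1×I-2: ee|Ee|EE
E/II-3 aff I-1×I-2: Ee|EE
⇒ E over [I-1,I-2,II-1,II-2,II-3]: 40 consistent
H/I-1 aff ·: Hh
H/I-2 aff ·: Hh
H/II-1 aff I-1×I-2: Hh|HH
H/II-2 un I-1×I-2: hh
H/II-3 aff I-1×I-2: Hh|HH
⇒ H over [I-1,I-2,II-1,II-2,II-3]: 4 consistent

I-1 ∈ {AA EE Hh, AA Ee Hh, AA ee Hh, Aa EE Hh, Aa Ee Hh, Aa ee Hh, aa EE Hh, aa Ee Hh, aa ee Hh}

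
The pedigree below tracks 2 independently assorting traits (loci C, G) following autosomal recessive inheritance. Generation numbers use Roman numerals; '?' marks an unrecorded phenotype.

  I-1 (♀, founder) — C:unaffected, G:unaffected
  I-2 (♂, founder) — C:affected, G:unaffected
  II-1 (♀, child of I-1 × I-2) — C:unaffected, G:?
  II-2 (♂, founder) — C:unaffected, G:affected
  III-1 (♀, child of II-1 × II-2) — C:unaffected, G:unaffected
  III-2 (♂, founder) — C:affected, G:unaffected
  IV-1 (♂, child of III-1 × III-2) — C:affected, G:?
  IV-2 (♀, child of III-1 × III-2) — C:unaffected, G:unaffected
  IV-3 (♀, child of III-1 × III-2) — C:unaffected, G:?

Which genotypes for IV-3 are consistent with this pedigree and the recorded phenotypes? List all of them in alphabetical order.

IV-3 ∈ {Cc GG, Cc Gg, Cc gg}

C/I-1 un ·: CC|Cc
C/I-2 aff ·: cc
C/II-1 un I-1×I-2: Cc
C/II-2 un ·: CC|Cc
C/III-1 un II-1×II-2: Cc
C/III-2 aff ·: cc
C/IV-1 aff III-1×III-2: cc
C/IV-2 un III-1×III-2: Cc
C/IV-3 un III-1×III-2: Cc
⇒ C over [I-1,I-2,II-1,II-2,III-1,III-2,IV-1,IV-2,IV-3]: 4 consistent
G/I-1 un ·: GG|Gg
G/I-2 un ·: GG|Gg
G/II-1 ? I-1×I-2: GG|Gg
G/II-2 aff ·: gg
G/III-1 un II-1×II-2: Gg
G/III-2 un ·: GG|Gg
G/IV-1 ? III-1×III-2: GG|Gg|gg
G/IV-2 un III-1×III-2: GG|Gg
G/IV-3 ? III-1×III-2: GG|Gg|gg
⇒ G over [I-1,I-2,II-1,II-2,III-1,III-2,IV-1,IV-2,IV-3]: 182 consistent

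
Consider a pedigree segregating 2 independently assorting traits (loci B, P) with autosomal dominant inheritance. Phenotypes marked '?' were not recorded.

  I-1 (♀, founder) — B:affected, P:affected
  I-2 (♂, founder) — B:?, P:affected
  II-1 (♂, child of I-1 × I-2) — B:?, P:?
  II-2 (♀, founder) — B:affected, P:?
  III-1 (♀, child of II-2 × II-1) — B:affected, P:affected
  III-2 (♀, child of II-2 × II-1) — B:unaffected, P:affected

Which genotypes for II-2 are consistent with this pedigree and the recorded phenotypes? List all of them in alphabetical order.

B/I-1 aff ·: Bb|BB
B/I-2 ? ·: bb|Bb|BB
B/II-1 ? I-1×I-2: bb|Bb
B/II-2 aff ·: Bb
B/III-1 aff II-2×II-1: Bb|BB
B/III-2 un II-2×II-1: bb
⇒ B over [I-1,I-2,II-1,II-2,III-1,III-2]: 12 consistent
P/I-1 aff ·: Pp|PP
P/I-2 aff ·: Pp|PP
P/II-1 ? I-1×I-2: pp|Pp|PP
P/II-2 ? ·: pp|Pp|PP
P/III-1 aff II-2×II-1: Pp|PP
P/III-2 aff II-2×II-1: Pp|PP
⇒ P over [I-1,I-2,II-1,II-2,III-1,III-2]: 53 consistent

II-2 ∈ {Bb PP, Bb Pp, Bb pp}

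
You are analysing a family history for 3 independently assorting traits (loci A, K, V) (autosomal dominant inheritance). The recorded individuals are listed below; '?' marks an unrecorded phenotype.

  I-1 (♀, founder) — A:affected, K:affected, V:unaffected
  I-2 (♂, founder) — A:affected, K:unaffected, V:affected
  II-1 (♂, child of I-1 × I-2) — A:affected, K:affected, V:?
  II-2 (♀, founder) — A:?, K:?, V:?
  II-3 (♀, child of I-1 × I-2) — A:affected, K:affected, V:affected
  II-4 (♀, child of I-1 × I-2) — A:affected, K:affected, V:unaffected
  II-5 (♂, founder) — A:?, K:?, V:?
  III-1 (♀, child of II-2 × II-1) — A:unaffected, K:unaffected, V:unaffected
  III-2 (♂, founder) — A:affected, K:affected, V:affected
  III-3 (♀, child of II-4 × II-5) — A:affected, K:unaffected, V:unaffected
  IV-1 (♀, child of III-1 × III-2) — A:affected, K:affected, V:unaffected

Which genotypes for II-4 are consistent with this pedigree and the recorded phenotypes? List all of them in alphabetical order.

A/I-1 aff ·: Aa|AA
A/I-2 aff ·: Aa|AA
A/II-1 aff I-1×I-2: Aa
A/II-2 ? ·: aa|Aa
A/II-3 aff I-1×I-2: Aa|AA
A/II-4 aff I-1×I-2: Aa|AA
A/II-5 ? ·: aa|Aa|AA
A/III-1 un II-2×II-1: aa
A/III-2 aff ·: Aa|AA
A/III-3 aff II-4×II-5: Aa|AA
A/IV-1 aff III-1×III-2: Aa
⇒ A over [I-1,I-2,II-1,II-2,II-3,II-4,II-5,III-1,III-2,III-3,IV-1]: 216 consistent
K/I-1 aff ·: Kk|KK
K/I-2 un ·: kk
K/II-1 aff I-1×I-2: Kk
K/II-2 ? ·: kk|Kk
K/II-3 aff I-1×I-2: Kk
K/II-4 aff I-1×I-2: Kk
K/II-5 ? ·: kk|Kk
K/III-1 un II-2×II-1: kk
K/III-2 aff ·: Kk|KK
K/III-3 un II-4×II-5: kk
K/IV-1 aff III-1×III-2: Kk
⇒ K over [I-1,I-2,II-1,II-2,II-3,II-4,II-5,III-1,III-2,III-3,IV-1]: 16 consistent
V/I-1 un ·: vv
V/I-2 aff ·: Vv
V/II-1 ? I-1×I-2: vv|Vv
V/II-2 ? ·: vv|Vv
V/II-3 aff I-1×I-2: Vv
V/II-4 un I-1×I-2: vv
V/II-5 ? ·: vv|Vv
V/III-1 un II-2×II-1: vv
V/III-2 aff ·: Vv
V/III-3 un II-4×II-5: vv
V/IV-1 un III-1×III-2: vv
⇒ V over [I-1,I-2,II-1,II-2,II-3,II-4,II-5,III-1,III-2,III-3,IV-1]: 8 consistent

II-4 ∈ {AA Kk vv, Aa Kk vv}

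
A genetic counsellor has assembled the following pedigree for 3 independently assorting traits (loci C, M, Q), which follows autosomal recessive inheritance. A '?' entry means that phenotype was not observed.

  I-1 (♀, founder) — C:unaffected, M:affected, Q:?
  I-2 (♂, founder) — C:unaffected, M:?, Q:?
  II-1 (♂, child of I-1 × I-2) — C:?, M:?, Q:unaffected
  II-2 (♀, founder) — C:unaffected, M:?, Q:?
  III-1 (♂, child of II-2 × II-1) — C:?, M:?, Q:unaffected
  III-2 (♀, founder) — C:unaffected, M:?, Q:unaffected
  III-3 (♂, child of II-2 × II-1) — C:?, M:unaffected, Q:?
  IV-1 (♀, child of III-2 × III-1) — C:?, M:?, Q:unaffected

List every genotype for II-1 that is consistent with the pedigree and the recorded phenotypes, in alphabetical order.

C/I-1 un ·: CC|Cc
C/I-2 un ·: CC|Cc
C/II-1 ? I-1×I-2: CC|Cc|cc
C/II-2 un ·: CC|Cc
C/III-1 ? II-2×II-1: CC|Cc|cc
C/III-2 un ·: CC|Cc
C/III-3 ? II-2×II-1: CC|Cc|cc
C/IV-1 ? III-2×III-1: CC|Cc|cc
⇒ C over [I-1,I-2,II-1,II-2,III-1,III-2,III-3,IV-1]: 244 consistent
M/I-1 aff ·: mm
M/I-2 ? ·: MM|Mm|mm
M/II-1 ? I-1×I-2: Mm|mm
M/II-2 ? ·: MM|Mm|mm
M/III-1 ? II-2×II-1: MM|Mm|mm
M/III-2 ? ·: MM|Mm|mm
M/III-3 un II-2×II-1: MM|Mm
M/IV-1 ? III-2×III-1: MM|Mm|mm
⇒ M over [I-1,I-2,II-1,II-2,III-1,III-2,III-3,IV-1]: 162 consistent
Q/I-1 ? ·: QQ|Qq|qq
Q/I-2 ? ·: QQ|Qq|qq
Q/II-1 un I-1×I-2: QQ|Qq
Q/II-2 ? ·: QQ|Qq|qq
Q/III-1 un II-2×II-1: QQ|Qq
Q/III-2 un ·: QQ|Qq
Q/III-3 ? II-2×II-1: QQ|Qq|qq
Q/IV-1 un III-2×III-1: QQ|Qq
⇒ Q over [I-1,I-2,II-1,II-2,III-1,III-2,III-3,IV-1]: 385 consistent

II-1 ∈ {CC Mm QQ, CC Mm Qq, CC mm QQ, CC mm Qq, Cc Mm QQ, Cc Mm Qq, Cc mm QQ, Cc mm Qq, cc Mm QQ, cc Mm Qq, cc mm QQ, cc mm Qq}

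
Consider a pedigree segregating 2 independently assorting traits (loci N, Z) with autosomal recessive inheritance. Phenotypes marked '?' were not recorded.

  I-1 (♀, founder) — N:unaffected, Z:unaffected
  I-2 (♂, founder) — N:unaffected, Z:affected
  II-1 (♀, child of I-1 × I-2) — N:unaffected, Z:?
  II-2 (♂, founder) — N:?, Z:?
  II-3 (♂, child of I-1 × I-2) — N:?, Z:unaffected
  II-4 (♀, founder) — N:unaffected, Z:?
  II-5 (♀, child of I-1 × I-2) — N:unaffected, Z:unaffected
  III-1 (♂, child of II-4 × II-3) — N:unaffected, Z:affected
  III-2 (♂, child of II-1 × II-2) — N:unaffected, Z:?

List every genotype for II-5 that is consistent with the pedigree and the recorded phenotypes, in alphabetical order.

II-5 ∈ {NN Zz, Nn Zz}

N/I-1 un ·: NN|Nn
N/I-2 un ·: NN|Nn
N/II-1 un I-1×I-2: NN|Nn
N/II-2 ? ·: NN|Nn|nn
N/II-3 ? I-1×I-2: NN|Nn|nn
N/II-4 un ·: NN|Nn
N/II-5 un I-1×I-2: NN|Nn
N/III-1 un II-4×II-3: NN|Nn
N/III-2 un II-1×II-2: NN|Nn
⇒ N over [I-1,I-2,II-1,II-2,II-3,II-4,II-5,III-1,III-2]: 426 consistent
Z/I-1 un ·: ZZ|Zz
Z/I-2 aff ·: zz
Z/II-1 ? I-1×I-2: Zz|zz
Z/II-2 ? ·: ZZ|Zz|zz
Z/II-3 un I-1×I-2: Zz
Z/II-4 ? ·: Zz|zz
Z/II-5 un I-1×I-2: Zz
Z/III-1 aff II-4×II-3: zz
Z/III-2 ? II-1×II-2: ZZ|Zz|zz
⇒ Z over [I-1,I-2,II-1,II-2,II-3,II-4,II-5,III-1,III-2]: 36 consistent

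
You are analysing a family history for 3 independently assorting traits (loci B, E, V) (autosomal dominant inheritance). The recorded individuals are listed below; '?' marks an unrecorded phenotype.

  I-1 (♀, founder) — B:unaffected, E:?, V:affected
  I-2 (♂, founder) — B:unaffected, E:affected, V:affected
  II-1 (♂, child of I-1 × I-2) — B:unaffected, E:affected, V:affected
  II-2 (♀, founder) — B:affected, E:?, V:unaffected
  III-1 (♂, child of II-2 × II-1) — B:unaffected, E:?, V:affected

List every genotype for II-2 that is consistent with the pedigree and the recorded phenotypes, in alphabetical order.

II-2 ∈ {Bb EE vv, Bb Ee vv, Bb ee vv}

B/I-1 un ·: bb
B/I-2 un ·: bb
B/II-1 un I-1×I-2: bb
B/II-2 aff ·: Bb
B/III-1 un II-2×II-1: bb
⇒ B over [I-1,I-2,II-1,II-2,III-1]: 1 consistent
E/I-1 ? ·: ee|Ee|EE
E/I-2 aff ·: Ee|EE
E/II-1 aff I-1×I-2: Ee|EE
E/II-2 ? ·: ee|Ee|EE
E/III-1 ? II-2×II-1: ee|Ee|EE
⇒ E over [I-1,I-2,II-1,II-2,III-1]: 51 consistent
V/I-1 aff ·: Vv|VV
V/I-2 aff ·: Vv|VV
V/II-1 aff I-1×I-2: Vv|VV
V/II-2 un ·: vv
V/III-1 aff II-2×II-1: Vv
⇒ V over [I-1,I-2,II-1,II-2,III-1]: 7 consistent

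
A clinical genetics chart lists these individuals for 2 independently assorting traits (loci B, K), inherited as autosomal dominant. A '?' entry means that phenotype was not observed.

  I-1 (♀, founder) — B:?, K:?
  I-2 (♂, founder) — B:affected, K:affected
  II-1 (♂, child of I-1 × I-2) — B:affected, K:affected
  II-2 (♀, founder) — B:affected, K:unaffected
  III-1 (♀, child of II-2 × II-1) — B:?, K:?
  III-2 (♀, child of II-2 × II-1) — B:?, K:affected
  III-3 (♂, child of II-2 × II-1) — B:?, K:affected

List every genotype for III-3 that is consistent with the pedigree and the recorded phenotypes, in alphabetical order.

III-3 ∈ {BB Kk, Bb Kk, bb Kk}

B/I-1 ? ·: bb|Bb|BB
B/I-2 aff ·: Bb|BB
B/II-1 aff I-1×I-2: Bb|BB
B/II-2 aff ·: Bb|BB
B/III-1 ? II-2×II-1: bb|Bb|BB
B/III-2 ? II-2×II-1: bb|Bb|BB
B/III-3 ? II-2×II-1: bb|Bb|BB
⇒ B over [I-1,I-2,II-1,II-2,III-1,III-2,III-3]: 211 consistent
K/I-1 ? ·: kk|Kk|KK
K/I-2 aff ·: Kk|KK
K/II-1 aff I-1×I-2: Kk|KK
K/II-2 un ·: kk
K/III-1 ? II-2×II-1: kk|Kk
K/III-2 aff II-2×II-1: Kk
K/III-3 aff II-2×II-1: Kk
⇒ K over [I-1,I-2,II-1,II-2,III-1,III-2,III-3]: 14 consistent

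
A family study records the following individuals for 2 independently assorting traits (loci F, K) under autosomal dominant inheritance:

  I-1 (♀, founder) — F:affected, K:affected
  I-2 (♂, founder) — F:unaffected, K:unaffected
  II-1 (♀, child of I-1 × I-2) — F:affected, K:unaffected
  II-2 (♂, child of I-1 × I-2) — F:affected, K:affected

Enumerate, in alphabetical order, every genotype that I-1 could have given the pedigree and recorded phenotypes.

I-1 ∈ {FF Kk, Ff Kk}

F/I-1 aff ·: Ff|FF
F/I-2 un ·: ff
F/II-1 aff I-1×I-2: Ff
F/II-2 aff I-1×I-2: Ff
⇒ F over [I-1,I-2,II-1,II-2]: 2 consistent
K/I-1 aff ·: Kk
K/I-2 un ·: kk
K/II-1 un I-1×I-2: kk
K/II-2 aff I-1×I-2: Kk
⇒ K over [I-1,I-2,II-1,II-2]: 1 consistent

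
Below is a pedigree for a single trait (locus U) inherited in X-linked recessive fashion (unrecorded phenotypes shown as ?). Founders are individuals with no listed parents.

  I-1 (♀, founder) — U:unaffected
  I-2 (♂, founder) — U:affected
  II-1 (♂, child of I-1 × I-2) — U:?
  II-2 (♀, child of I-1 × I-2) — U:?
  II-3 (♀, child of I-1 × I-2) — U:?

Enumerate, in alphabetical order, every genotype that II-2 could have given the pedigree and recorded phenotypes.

II-2 ∈ {X^UX^u, X^uX^u}

U/I-1 un ·: X^UX^U|X^UX^u
U/I-2 aff ·: X^uY
U/II-1 ? I-1×I-2: X^UY|X^uY
U/II-2 ? I-1×I-2: X^UX^u|X^uX^u
U/II-3 ? I-1×I-2: X^UX^u|X^uX^u
⇒ U over [I-1,I-2,II-1,II-2,II-3]: 9 consistent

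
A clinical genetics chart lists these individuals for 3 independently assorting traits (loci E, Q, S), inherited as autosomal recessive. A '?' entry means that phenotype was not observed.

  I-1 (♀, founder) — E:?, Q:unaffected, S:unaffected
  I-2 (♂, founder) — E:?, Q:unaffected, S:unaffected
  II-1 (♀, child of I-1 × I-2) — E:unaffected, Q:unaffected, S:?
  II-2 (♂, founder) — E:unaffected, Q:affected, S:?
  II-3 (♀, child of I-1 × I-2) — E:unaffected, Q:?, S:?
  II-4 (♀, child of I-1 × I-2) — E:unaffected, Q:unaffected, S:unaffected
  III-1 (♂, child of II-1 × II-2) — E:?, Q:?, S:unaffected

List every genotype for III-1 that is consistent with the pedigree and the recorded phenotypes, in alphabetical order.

III-1 ∈ {EE Qq SS, EE Qq Ss, EE qq SS, EE qq Ss, Ee Qq SS, Ee Qq Ss, Ee qq SS, Ee qq Ss, ee Qq SS, ee Qq Ss, ee qq SS, ee qq Ss}

E/I-1 ? ·: EE|Ee|ee
E/I-2 ? ·: EE|Ee|ee
E/II-1 un I-1×I-2: EE|Ee
E/II-2 un ·: EE|Ee
E/II-3 un I-1×I-2: EE|Ee
E/II-4 un I-1×I-2: EE|Ee
E/III-1 ? II-1×II-2: EE|Ee|ee
⇒ E over [I-1,I-2,II-1,II-2,II-3,II-4,III-1]: 119 consistent
Q/I-1 un ·: QQ|Qq
Q/I-2 un ·: QQ|Qq
Q/II-1 un I-1×I-2: QQ|Qq
Q/II-2 aff ·: qq
Q/II-3 ? I-1×I-2: QQ|Qq|qq
Q/II-4 un I-1×I-2: QQ|Qq
Q/III-1 ? II-1×II-2: Qq|qq
⇒ Q over [I-1,I-2,II-1,II-2,II-3,II-4,III-1]: 43 consistent
S/I-1 un ·: SS|Ss
S/I-2 un ·: SS|Ss
S/II-1 ? I-1×I-2: SS|Ss|ss
S/II-2 ? ·: SS|Ss|ss
S/II-3 ? I-1×I-2: SS|Ss|ss
S/II-4 un I-1×I-2: SS|Ss
S/III-1 un II-1×II-2: SS|Ss
⇒ S over [I-1,I-2,II-1,II-2,II-3,II-4,III-1]: 142 consistent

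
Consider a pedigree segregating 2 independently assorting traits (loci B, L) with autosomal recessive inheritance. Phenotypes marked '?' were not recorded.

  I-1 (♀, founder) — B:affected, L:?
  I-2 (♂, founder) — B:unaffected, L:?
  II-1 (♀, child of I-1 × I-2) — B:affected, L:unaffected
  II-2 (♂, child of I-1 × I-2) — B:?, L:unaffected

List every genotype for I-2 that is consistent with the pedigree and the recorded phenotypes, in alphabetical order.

I-2 ∈ {Bb LL, Bb Ll, Bb ll}

B/I-1 aff ·: bb
B/I-2 un ·: Bb
B/II-1 aff I-1×I-2: bb
B/II-2 ? I-1×I-2: Bb|bb
⇒ B over [I-1,I-2,II-1,II-2]: 2 consistent
L/I-1 ? ·: LL|Ll|ll
L/I-2 ? ·: LL|Ll|ll
L/II-1 un I-1×I-2: LL|Ll
L/II-2 un I-1×I-2: LL|Ll
⇒ L over [I-1,I-2,II-1,II-2]: 17 consistent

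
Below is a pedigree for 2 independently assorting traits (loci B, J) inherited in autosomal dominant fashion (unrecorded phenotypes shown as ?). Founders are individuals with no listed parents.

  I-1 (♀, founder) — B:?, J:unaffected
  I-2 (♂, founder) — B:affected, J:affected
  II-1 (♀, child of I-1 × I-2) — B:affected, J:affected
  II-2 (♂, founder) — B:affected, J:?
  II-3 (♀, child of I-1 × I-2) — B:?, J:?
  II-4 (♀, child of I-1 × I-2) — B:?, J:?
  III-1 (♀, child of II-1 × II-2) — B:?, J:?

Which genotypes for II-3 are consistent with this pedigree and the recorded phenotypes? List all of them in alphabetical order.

B/I-1 ? ·: bb|Bb|BB
B/I-2 aff ·: Bb|BB
B/II-1 aff I-1×I-2: Bb|BB
B/II-2 aff ·: Bb|BB
B/II-3 ? I-1×I-2: bb|Bb|BB
B/II-4 ? I-1×I-2: bb|Bb|BB
B/III-1 ? II-1×II-2: bb|Bb|BB
⇒ B over [I-1,I-2,II-1,II-2,II-3,II-4,III-1]: 164 consistent
J/I-1 un ·: jj
J/I-2 aff ·: Jj|JJ
J/II-1 aff I-1×I-2: Jj
J/II-2 ? ·: jj|Jj|JJ
J/II-3 ? I-1×I-2: jj|Jj
J/II-4 ? I-1×I-2: jj|Jj
J/III-1 ? II-1×II-2: jj|Jj|JJ
⇒ J over [I-1,I-2,II-1,II-2,II-3,II-4,III-1]: 35 consistent

II-3 ∈ {BB Jj, BB jj, Bb Jj, Bb jj, bb Jj, bb jj}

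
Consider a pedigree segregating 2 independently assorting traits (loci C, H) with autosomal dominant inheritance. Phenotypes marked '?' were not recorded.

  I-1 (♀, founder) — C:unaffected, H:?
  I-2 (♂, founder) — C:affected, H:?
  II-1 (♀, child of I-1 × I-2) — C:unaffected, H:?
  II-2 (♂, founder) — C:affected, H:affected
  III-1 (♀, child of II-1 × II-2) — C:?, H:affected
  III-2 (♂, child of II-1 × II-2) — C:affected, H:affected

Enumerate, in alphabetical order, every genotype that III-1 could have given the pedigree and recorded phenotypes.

C/I-1 un ·: cc
C/I-2 aff ·: Cc
C/II-1 un I-1×I-2: cc
C/II-2 aff ·: Cc|CC
C/III-1 ? II-1×II-2: cc|Cc
C/III-2 aff II-1×II-2: Cc
⇒ C over [I-1,I-2,II-1,II-2,III-1,III-2]: 3 consistent
H/I-1 ? ·: hh|Hh|HH
H/I-2 ? ·: hh|Hh|HH
H/II-1 ? I-1×I-2: hh|Hh|HH
H/II-2 aff ·: Hh|HH
H/III-1 aff II-1×II-2: Hh|HH
H/III-2 aff II-1×II-2: Hh|HH
⇒ H over [I-1,I-2,II-1,II-2,III-1,III-2]: 84 consistent

III-1 ∈ {Cc HH, Cc Hh, cc HH, cc Hh}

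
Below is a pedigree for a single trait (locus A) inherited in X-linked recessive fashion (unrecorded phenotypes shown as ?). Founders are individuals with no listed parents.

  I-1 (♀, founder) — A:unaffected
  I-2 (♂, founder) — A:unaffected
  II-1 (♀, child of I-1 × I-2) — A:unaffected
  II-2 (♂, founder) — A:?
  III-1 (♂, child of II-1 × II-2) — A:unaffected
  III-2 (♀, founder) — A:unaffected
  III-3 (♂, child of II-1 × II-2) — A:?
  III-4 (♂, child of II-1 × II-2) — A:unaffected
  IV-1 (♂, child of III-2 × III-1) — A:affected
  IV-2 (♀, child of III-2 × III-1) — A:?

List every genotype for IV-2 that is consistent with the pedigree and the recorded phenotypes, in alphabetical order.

IV-2 ∈ {X^AX^A, X^AX^a}

A/I-1 un ·: X^AX^A|X^AX^a
A/I-2 un ·: X^AY
A/II-1 un I-1×I-2: X^AX^A|X^AX^a
A/II-2 ? ·: X^AY|X^aY
A/III-1 un II-1×II-2: X^AY
A/III-2 un ·: X^AX^a
A/III-3 ? II-1×II-2: X^AY|X^aY
A/III-4 un II-1×II-2: X^AY
A/IV-1 aff III-2×III-1: X^aY
A/IV-2 ? III-2×III-1: X^AX^A|X^AX^a
⇒ A over [I-1,I-2,II-1,II-2,III-1,III-2,III-3,III-4,IV-1,IV-2]: 16 consistent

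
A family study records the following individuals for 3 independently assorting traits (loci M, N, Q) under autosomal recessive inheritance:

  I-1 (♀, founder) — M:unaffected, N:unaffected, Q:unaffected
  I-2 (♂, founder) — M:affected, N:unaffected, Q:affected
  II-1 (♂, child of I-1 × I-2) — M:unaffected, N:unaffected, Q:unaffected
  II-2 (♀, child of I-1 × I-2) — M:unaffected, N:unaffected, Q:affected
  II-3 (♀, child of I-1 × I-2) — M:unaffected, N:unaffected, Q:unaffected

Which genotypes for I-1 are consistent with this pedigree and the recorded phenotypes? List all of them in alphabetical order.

I-1 ∈ {MM NN Qq, MM Nn Qq, Mm NN Qq, Mm Nn Qq}

M/I-1 un ·: MM|Mm
M/I-2 aff ·: mm
M/II-1 un I-1×I-2: Mm
M/II-2 un I-1×I-2: Mm
M/II-3 un I-1×I-2: Mm
⇒ M over [I-1,I-2,II-1,II-2,II-3]: 2 consistent
N/I-1 un ·: NN|Nn
N/I-2 un ·: NN|Nn
N/II-1 un I-1×I-2: NN|Nn
N/II-2 un I-1×I-2: NN|Nn
N/II-3 un I-1×I-2: NN|Nn
⇒ N over [I-1,I-2,II-1,II-2,II-3]: 25 consistent
Q/I-1 un ·: Qq
Q/I-2 aff ·: qq
Q/II-1 un I-1×I-2: Qq
Q/II-2 aff I-1×I-2: qq
Q/II-3 un I-1×I-2: Qq
⇒ Q over [I-1,I-2,II-1,II-2,II-3]: 1 consistent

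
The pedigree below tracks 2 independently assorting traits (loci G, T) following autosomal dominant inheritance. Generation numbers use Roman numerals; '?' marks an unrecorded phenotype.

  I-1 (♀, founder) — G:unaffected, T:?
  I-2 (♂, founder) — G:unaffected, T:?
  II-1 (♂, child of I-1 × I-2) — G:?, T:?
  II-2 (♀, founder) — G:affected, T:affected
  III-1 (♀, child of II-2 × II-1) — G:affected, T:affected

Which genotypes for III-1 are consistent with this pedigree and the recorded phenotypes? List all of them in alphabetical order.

III-1 ∈ {Gg TT, Gg Tt}

G/I-1 un ·: gg
G/I-2 un ·: gg
G/II-1 ? I-1×I-2: gg
G/II-2 aff ·: Gg|GG
G/III-1 aff II-2×II-1: Gg
⇒ G over [I-1,I-2,II-1,II-2,III-1]: 2 consistent
T/I-1 ? ·: tt|Tt|TT
T/I-2 ? ·: tt|Tt|TT
T/II-1 ? I-1×I-2: tt|Tt|TT
T/II-2 aff ·: Tt|TT
T/III-1 aff II-2×II-1: Tt|TT
⇒ T over [I-1,I-2,II-1,II-2,III-1]: 48 consistent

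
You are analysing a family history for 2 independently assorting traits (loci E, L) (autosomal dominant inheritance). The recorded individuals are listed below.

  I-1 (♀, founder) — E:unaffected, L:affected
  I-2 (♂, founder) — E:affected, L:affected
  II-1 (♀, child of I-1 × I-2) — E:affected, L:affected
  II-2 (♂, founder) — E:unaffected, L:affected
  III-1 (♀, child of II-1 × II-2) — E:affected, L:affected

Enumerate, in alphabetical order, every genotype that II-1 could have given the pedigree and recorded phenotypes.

II-1 ∈ {Ee LL, Ee Ll}

E/I-1 un ·: ee
E/I-2 aff ·: Ee|EE
E/II-1 aff I-1×I-2: Ee
E/II-2 un ·: ee
E/III-1 aff II-1×II-2: Ee
⇒ E over [I-1,I-2,II-1,II-2,III-1]: 2 consistent
L/I-1 aff ·: Ll|LL
L/I-2 aff ·: Ll|LL
L/II-1 aff I-1×I-2: Ll|LL
L/II-2 aff ·: Ll|LL
L/III-1 aff II-1×II-2: Ll|LL
⇒ L over [I-1,I-2,II-1,II-2,III-1]: 24 consistent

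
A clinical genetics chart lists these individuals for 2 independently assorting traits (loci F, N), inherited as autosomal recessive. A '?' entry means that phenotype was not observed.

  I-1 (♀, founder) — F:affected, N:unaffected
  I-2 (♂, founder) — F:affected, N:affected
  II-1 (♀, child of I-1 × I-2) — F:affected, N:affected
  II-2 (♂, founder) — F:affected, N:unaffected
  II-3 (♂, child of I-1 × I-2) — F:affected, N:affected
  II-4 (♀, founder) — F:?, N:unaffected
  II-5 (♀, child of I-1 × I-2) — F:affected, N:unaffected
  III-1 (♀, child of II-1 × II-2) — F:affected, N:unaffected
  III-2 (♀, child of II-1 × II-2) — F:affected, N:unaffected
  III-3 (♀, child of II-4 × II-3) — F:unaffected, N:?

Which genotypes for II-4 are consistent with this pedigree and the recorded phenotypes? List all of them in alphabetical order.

F/I-1 aff ·: ff
F/I-2 aff ·: ff
F/II-1 aff I-1×I-2: ff
F/II-2 aff ·: ff
F/II-3 aff I-1×I-2: ff
F/II-4 ? ·: FF|Ff
F/II-5 aff I-1×I-2: ff
F/III-1 aff II-1×II-2: ff
F/III-2 aff II-1×II-2: ff
F/III-3 un II-4×II-3: Ff
⇒ F over [I-1,I-2,II-1,II-2,II-3,II-4,II-5,III-1,III-2,III-3]: 2 consistent
N/I-1 un ·: Nn
N/I-2 aff ·: nn
N/II-1 aff I-1×I-2: nn
N/II-2 un ·: NN|Nn
N/II-3 aff I-1×I-2: nn
N/II-4 un ·: NN|Nn
N/II-5 un I-1×I-2: Nn
N/III-1 un II-1×II-2: Nn
N/III-2 un II-1×II-2: Nn
N/III-3 ? II-4×II-3: Nn|nn
⇒ N over [I-1,I-2,II-1,II-2,II-3,II-4,II-5,III-1,III-2,III-3]: 6 consistent

II-4 ∈ {FF NN, FF Nn, Ff NN, Ff Nn}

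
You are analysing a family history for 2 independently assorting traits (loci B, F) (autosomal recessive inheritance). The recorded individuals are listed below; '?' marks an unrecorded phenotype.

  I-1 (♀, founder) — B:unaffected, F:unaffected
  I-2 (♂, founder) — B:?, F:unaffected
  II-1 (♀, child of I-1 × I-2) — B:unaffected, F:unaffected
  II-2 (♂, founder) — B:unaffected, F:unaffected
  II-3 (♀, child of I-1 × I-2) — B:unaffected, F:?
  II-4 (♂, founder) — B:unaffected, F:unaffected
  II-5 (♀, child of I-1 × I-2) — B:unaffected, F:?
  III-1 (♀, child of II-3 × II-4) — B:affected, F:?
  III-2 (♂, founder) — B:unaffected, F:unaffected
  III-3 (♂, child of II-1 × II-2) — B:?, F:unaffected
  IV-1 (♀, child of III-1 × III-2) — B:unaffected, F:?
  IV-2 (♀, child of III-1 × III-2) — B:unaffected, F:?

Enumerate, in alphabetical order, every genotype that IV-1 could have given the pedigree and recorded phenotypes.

IV-1 ∈ {Bb FF, Bb Ff, Bb ff}

B/I-1 un ·: BB|Bb
B/I-2 ? ·: BB|Bb|bb
B/II-1 un I-1×I-2: BB|Bb
B/II-2 un ·: BB|Bb
B/II-3 un I-1×I-2: Bb
B/II-4 un ·: Bb
B/II-5 un I-1×I-2: BB|Bb
B/III-1 aff II-3×II-4: bb
B/III-2 un ·: BB|Bb
B/III-3 ? II-1×II-2: BB|Bb|bb
B/IV-1 un III-1×III-2: Bb
B/IV-2 un III-1×III-2: Bb
⇒ B over [I-1,I-2,II-1,II-2,II-3,II-4,II-5,III-1,III-2,III-3,IV-1,IV-2]: 116 consistent
F/I-1 un ·: FF|Ff
F/I-2 un ·: FF|Ff
F/II-1 un I-1×I-2: FF|Ff
F/II-2 un ·: FF|Ff
F/II-3 ? I-1×I-2: FF|Ff|ff
F/II-4 un ·: FF|Ff
F/II-5 ? I-1×I-2: FF|Ff|ff
F/III-1 ? II-3×II-4: FF|Ff|ff
F/III-2 un ·: FF|Ff
F/III-3 un II-1×II-2: FF|Ff
F/IV-1 ? III-1×III-2: FF|Ff|ff
F/IV-2 ? III-1×III-2: FF|Ff|ff
⇒ F over [I-1,I-2,II-1,II-2,II-3,II-4,II-5,III-1,III-2,III-3,IV-1,IV-2]: 3856 consistent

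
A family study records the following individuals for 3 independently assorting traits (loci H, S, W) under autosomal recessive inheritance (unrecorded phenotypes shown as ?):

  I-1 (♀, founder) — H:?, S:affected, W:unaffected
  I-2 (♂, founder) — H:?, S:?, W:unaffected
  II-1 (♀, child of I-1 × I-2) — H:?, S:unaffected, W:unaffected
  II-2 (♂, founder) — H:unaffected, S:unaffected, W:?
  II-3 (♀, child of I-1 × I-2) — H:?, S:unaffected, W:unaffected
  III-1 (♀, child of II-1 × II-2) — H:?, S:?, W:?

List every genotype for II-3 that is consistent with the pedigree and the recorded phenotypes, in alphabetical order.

II-3 ∈ {HH Ss WW, HH Ss Ww, Hh Ss WW, Hh Ss Ww, hh Ss WW, hh Ss Ww}

H/I-1 ? ·: HH|Hh|hh
H/I-2 ? ·: HH|Hh|hh
H/II-1 ? I-1×I-2: HH|Hh|hh
H/II-2 un ·: HH|Hh
H/II-3 ? I-1×I-2: HH|Hh|hh
H/III-1 ? II-1×II-2: HH|Hh|hh
⇒ H over [I-1,I-2,II-1,II-2,II-3,III-1]: 113 consistent
S/I-1 aff ·: ss
S/I-2 ? ·: SS|Ss
S/II-1 un I-1×I-2: Ss
S/II-2 un ·: SS|Ss
S/II-3 un I-1×I-2: Ss
S/III-1 ? II-1×II-2: SS|Ss|ss
⇒ S over [I-1,I-2,II-1,II-2,II-3,III-1]: 10 consistent
W/I-1 un ·: WW|Ww
W/I-2 un ·: WW|Ww
W/II-1 un I-1×I-2: WW|Ww
W/II-2 ? ·: WW|Ww|ww
W/II-3 un I-1×I-2: WW|Ww
W/III-1 ? II-1×II-2: WW|Ww|ww
⇒ W over [I-1,I-2,II-1,II-2,II-3,III-1]: 70 consistent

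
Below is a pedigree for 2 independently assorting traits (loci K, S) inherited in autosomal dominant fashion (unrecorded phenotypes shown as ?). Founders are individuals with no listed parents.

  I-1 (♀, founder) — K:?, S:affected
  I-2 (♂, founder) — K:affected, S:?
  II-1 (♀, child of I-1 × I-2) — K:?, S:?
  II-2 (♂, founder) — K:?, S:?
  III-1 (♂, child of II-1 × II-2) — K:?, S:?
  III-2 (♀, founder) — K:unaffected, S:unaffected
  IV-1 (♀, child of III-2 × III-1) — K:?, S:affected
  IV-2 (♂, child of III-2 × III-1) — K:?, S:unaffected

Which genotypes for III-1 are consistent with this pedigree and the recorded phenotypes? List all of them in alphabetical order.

III-1 ∈ {KK Ss, Kk Ss, kk Ss}

K/I-1 ? ·: kk|Kk|KK
K/I-2 aff ·: Kk|KK
K/II-1 ? I-1×I-2: kk|Kk|KK
K/II-2 ? ·: kk|Kk|KK
K/III-1 ? II-1×II-2: kk|Kk|KK
K/III-2 un ·: kk
K/IV-1 ? III-2×III-1: kk|Kk
K/IV-2 ? III-2×III-1: kk|Kk
⇒ K over [I-1,I-2,II-1,II-2,III-1,III-2,IV-1,IV-2]: 140 consistent
S/I-1 aff ·: Ss|SS
S/I-2 ? ·: ss|Ss|SS
S/II-1 ? I-1×I-2: ss|Ss|SS
S/II-2 ? ·: ss|Ss|SS
S/III-1 ? II-1×II-2: Ss
S/III-2 un ·: ss
S/IV-1 aff III-2×III-1: Ss
S/IV-2 un III-2×III-1: ss
⇒ S over [I-1,I-2,II-1,II-2,III-1,III-2,IV-1,IV-2]: 27 consistent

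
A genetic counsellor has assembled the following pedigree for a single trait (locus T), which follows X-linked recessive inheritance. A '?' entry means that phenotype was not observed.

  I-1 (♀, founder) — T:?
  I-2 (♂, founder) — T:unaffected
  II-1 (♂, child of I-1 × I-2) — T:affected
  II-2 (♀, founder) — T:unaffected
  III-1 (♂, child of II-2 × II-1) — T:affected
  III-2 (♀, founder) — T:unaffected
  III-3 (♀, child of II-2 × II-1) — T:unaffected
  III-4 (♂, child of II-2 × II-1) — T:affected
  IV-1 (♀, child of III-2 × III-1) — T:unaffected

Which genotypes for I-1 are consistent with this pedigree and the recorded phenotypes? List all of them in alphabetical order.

T/I-1 ? ·: X^TX^t|X^tX^t
T/I-2 un ·: X^TY
T/II-1 aff I-1×I-2: X^tY
T/II-2 un ·: X^TX^t
T/III-1 aff II-2×II-1: X^tY
T/III-2 un ·: X^TX^T|X^TX^t
T/III-3 un II-2×II-1: X^TX^t
T/III-4 aff II-2×II-1: X^tY
T/IV-1 un III-2×III-1: X^TX^t
⇒ T over [I-1,I-2,II-1,II-2,III-1,III-2,III-3,III-4,IV-1]: 4 consistent

I-1 ∈ {X^TX^t, X^tX^t}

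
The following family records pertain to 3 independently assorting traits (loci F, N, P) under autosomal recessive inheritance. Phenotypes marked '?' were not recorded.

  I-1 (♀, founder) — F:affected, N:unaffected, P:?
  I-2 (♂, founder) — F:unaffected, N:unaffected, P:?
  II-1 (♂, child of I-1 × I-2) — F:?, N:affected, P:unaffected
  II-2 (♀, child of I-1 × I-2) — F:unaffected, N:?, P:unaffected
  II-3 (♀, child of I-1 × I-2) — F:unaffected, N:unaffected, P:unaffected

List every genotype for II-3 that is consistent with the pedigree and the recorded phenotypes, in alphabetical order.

II-3 ∈ {Ff NN PP, Ff NN Pp, Ff Nn PP, Ff Nn Pp}

F/I-1 aff ·: ff
F/I-2 un ·: FF|Ff
F/II-1 ? I-1×I-2: Ff|ff
F/II-2 un I-1×I-2: Ff
F/II-3 un I-1×I-2: Ff
⇒ F over [I-1,I-2,II-1,II-2,II-3]: 3 consistent
N/I-1 un ·: Nn
N/I-2 un ·: Nn
N/II-1 aff I-1×I-2: nn
N/II-2 ? I-1×I-2: NN|Nn|nn
N/II-3 un I-1×I-2: NN|Nn
⇒ N over [I-1,I-2,II-1,II-2,II-3]: 6 consistent
P/I-1 ? ·: PP|Pp|pp
P/I-2 ? ·: PP|Pp|pp
P/II-1 un I-1×I-2: PP|Pp
P/II-2 un I-1×I-2: PP|Pp
P/II-3 un I-1×I-2: PP|Pp
⇒ P over [I-1,I-2,II-1,II-2,II-3]: 29 consistent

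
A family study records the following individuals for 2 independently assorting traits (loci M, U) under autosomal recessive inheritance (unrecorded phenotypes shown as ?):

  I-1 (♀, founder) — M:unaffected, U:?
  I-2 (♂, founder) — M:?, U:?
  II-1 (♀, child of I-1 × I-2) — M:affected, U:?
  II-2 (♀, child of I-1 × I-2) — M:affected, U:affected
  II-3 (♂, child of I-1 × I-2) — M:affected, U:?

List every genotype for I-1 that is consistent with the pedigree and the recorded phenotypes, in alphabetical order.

I-1 ∈ {Mm Uu, Mm uu}

M/I-1 un ·: Mm
M/I-2 ? ·: Mm|mm
M/II-1 aff I-1×I-2: mm
M/II-2 aff I-1×I-2: mm
M/II-3 aff I-1×I-2: mm
⇒ M over [I-1,I-2,II-1,II-2,II-3]: 2 consistent
U/I-1 ? ·: Uu|uu
U/I-2 ? ·: Uu|uu
U/II-1 ? I-1×I-2: UU|Uu|uu
U/II-2 aff I-1×I-2: uu
U/II-3 ? I-1×I-2: UU|Uu|uu
⇒ U over [I-1,I-2,II-1,II-2,II-3]: 18 consistent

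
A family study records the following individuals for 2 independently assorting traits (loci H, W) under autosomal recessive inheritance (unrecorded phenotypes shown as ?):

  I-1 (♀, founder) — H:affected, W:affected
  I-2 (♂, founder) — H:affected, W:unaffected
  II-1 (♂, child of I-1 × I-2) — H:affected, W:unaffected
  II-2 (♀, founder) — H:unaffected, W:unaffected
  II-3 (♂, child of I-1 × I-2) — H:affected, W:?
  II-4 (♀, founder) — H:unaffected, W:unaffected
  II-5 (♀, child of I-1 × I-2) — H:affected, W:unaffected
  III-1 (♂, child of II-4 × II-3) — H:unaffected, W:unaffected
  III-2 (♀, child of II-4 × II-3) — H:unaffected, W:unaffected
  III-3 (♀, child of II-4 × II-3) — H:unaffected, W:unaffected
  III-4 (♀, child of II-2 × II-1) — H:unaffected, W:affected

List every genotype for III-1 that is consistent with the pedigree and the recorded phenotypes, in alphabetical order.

III-1 ∈ {Hh WW, Hh Ww}

H/I-1 aff ·: hh
H/I-2 aff ·: hh
H/II-1 aff I-1×I-2: hh
H/II-2 un ·: HH|Hh
H/II-3 aff I-1×I-2: hh
H/II-4 un ·: HH|Hh
H/II-5 aff I-1×I-2: hh
H/III-1 un II-4×II-3: Hh
H/III-2 un II-4×II-3: Hh
H/III-3 un II-4×II-3: Hh
H/III-4 un II-2×II-1: Hh
⇒ H over [I-1,I-2,II-1,II-2,II-3,II-4,II-5,III-1,III-2,III-3,III-4]: 4 consistent
W/I-1 aff ·: ww
W/I-2 un ·: WW|Ww
W/II-1 un I-1×I-2: Ww
W/II-2 un ·: Ww
W/II-3 ? I-1×I-2: Ww|ww
W/II-4 un ·: WW|Ww
W/II-5 un I-1×I-2: Ww
W/III-1 un II-4×II-3: WW|Ww
W/III-2 un II-4×II-3: WW|Ww
W/III-3 un II-4×II-3: WW|Ww
W/III-4 aff II-2×II-1: ww
⇒ W over [I-1,I-2,II-1,II-2,II-3,II-4,II-5,III-1,III-2,III-3,III-4]: 34 consistent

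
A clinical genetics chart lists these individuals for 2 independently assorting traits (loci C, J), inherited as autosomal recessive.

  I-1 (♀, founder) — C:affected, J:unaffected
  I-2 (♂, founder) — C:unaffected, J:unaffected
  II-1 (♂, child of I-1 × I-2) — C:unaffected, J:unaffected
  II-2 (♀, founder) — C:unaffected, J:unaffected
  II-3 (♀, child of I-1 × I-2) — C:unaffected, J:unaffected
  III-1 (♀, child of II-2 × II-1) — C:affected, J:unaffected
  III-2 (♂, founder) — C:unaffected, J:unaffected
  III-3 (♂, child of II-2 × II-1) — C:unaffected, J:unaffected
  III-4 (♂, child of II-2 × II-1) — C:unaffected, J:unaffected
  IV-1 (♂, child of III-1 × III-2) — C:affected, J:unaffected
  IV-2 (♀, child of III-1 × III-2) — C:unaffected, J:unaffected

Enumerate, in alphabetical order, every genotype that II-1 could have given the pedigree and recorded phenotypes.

C/I-1 aff ·: cc
C/I-2 un ·: CC|Cc
C/II-1 un I-1×I-2: Cc
C/II-2 un ·: Cc
C/II-3 un I-1×I-2: Cc
C/III-1 aff II-2×II-1: cc
C/III-2 un ·: Cc
C/III-3 un II-2×II-1: CC|Cc
C/III-4 un II-2×II-1: CC|Cc
C/IV-1 aff III-1×III-2: cc
C/IV-2 un III-1×III-2: Cc
⇒ C over [I-1,I-2,II-1,II-2,II-3,III-1,III-2,III-3,III-4,IV-1,IV-2]: 8 consistent
J/I-1 un ·: JJ|Jj
J/I-2 un ·: JJ|Jj
J/II-1 un I-1×I-2: JJ|Jj
J/II-2 un ·: JJ|Jj
J/II-3 un I-1×I-2: JJ|Jj
J/III-1 un II-2×II-1: JJ|Jj
J/III-2 un ·: JJ|Jj
J/III-3 un II-2×II-1: JJ|Jj
J/III-4 un II-2×II-1: JJ|Jj
J/IV-1 un III-1×III-2: JJ|Jj
J/IV-2 un III-1×III-2: JJ|Jj
⇒ J over [I-1,I-2,II-1,II-2,II-3,III-1,III-2,III-3,III-4,IV-1,IV-2]: 1023 consistent

II-1 ∈ {Cc JJ, Cc Jj}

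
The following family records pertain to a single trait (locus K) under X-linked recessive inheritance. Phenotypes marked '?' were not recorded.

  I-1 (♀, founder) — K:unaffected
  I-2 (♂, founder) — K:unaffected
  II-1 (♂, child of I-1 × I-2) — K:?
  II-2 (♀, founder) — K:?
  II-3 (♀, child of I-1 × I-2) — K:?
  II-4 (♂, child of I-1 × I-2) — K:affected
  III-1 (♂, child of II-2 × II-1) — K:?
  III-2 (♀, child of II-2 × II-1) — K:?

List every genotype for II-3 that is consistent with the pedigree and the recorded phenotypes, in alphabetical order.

II-3 ∈ {X^KX^K, X^KX^k}

K/I-1 un ·: X^KX^k
K/I-2 un ·: X^KY
K/II-1 ? I-1×I-2: X^KY|X^kY
K/II-2 ? ·: X^KX^K|X^KX^k|X^kX^k
K/II-3 ? I-1×I-2: X^KX^K|X^KX^k
K/II-4 aff I-1×I-2: X^kY
K/III-1 ? II-2×II-1: X^KY|X^kY
K/III-2 ? II-2×II-1: X^KX^K|X^KX^k|X^kX^k
⇒ K over [I-1,I-2,II-1,II-2,II-3,II-4,III-1,III-2]: 24 consistent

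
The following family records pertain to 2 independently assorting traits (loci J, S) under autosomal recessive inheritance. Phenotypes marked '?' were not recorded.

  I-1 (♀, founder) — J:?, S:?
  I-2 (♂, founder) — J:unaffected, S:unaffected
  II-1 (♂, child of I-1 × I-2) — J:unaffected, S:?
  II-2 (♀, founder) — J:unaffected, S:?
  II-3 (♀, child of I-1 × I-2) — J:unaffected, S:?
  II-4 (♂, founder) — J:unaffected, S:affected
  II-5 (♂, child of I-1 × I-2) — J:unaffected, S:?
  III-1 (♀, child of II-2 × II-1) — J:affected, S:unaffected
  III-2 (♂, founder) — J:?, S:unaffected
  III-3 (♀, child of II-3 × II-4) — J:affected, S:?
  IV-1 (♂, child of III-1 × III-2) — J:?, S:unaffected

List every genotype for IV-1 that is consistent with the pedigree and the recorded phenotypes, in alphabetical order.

IV-1 ∈ {Jj SS, Jj Ss, jj SS, jj Ss}

J/I-1 ? ·: JJ|Jj|jj
J/I-2 un ·: JJ|Jj
J/II-1 un I-1×I-2: Jj
J/II-2 un ·: Jj
J/II-3 un I-1×I-2: Jj
J/II-4 un ·: Jj
J/II-5 un I-1×I-2: JJ|Jj
J/III-1 aff II-2×II-1: jj
J/III-2 ? ·: JJ|Jj|jj
J/III-3 aff II-3×II-4: jj
J/IV-1 ? III-1×III-2: Jj|jj
⇒ J over [I-1,I-2,II-1,II-2,II-3,II-4,II-5,III-1,III-2,III-3,IV-1]: 32 consistent
S/I-1 ? ·: SS|Ss|ss
S/I-2 un ·: SS|Ss
S/II-1 ? I-1×I-2: SS|Ss|ss
S/II-2 ? ·: SS|Ss|ss
S/II-3 ? I-1×I-2: SS|Ss|ss
S/II-4 aff ·: ss
S/II-5 ? I-1×I-2: SS|Ss|ss
S/III-1 un II-2×II-1: SS|Ss
S/III-2 un ·: SS|Ss
S/III-3 ? II-3×II-4: Ss|ss
S/IV-1 un III-1×III-2: SS|Ss
⇒ S over [I-1,I-2,II-1,II-2,II-3,II-4,II-5,III-1,III-2,III-3,IV-1]: 1070 consistent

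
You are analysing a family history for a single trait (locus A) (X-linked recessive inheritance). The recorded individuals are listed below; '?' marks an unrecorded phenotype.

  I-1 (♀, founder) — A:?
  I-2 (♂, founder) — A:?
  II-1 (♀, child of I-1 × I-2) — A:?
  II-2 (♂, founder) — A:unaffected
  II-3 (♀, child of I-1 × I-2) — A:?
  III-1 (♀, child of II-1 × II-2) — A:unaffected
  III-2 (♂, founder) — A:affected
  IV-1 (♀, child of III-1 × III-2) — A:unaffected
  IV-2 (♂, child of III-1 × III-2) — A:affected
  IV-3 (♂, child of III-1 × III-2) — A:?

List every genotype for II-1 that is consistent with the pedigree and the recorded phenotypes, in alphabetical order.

A/I-1 ? ·: X^AX^A|X^AX^a|X^aX^a
A/I-2 ? ·: X^AY|X^aY
A/II-1 ? I-1×I-2: X^AX^a|X^aX^a
A/II-2 un ·: X^AY
A/II-3 ? I-1×I-2: X^AX^A|X^AX^a|X^aX^a
A/III-1 un II-1×II-2: X^AX^a
A/III-2 aff ·: X^aY
A/IV-1 un III-1×III-2: X^AX^a
A/IV-2 aff III-1×III-2: X^aY
A/IV-3 ? III-1×III-2: X^AY|X^aY
⇒ A over [I-1,I-2,II-1,II-2,II-3,III-1,III-2,IV-1,IV-2,IV-3]: 18 consistent

II-1 ∈ {X^AX^a, X^aX^a}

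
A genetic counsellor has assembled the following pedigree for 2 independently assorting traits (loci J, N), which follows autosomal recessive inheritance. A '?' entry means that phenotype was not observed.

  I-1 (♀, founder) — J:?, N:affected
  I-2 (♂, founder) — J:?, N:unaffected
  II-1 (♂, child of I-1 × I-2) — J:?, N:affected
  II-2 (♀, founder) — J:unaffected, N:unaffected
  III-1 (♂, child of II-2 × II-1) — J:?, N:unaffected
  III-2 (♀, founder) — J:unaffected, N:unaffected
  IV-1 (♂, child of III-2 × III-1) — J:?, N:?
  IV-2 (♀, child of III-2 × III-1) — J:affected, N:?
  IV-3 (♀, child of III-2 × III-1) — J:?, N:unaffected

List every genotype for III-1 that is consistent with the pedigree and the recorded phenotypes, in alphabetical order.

III-1 ∈ {Jj Nn, jj Nn}

J/I-1 ? ·: JJ|Jj|jj
J/I-2 ? ·: JJ|Jj|jj
J/II-1 ? I-1×I-2: JJ|Jj|jj
J/II-2 un ·: JJ|Jj
J/III-1 ? II-2×II-1: Jj|jj
J/III-2 un ·: Jj
J/IV-1 ? III-2×III-1: JJ|Jj|jj
J/IV-2 aff III-2×III-1: jj
J/IV-3 ? III-2×III-1: JJ|Jj|jj
⇒ J over [I-1,I-2,II-1,II-2,III-1,III-2,IV-1,IV-2,IV-3]: 278 consistent
N/I-1 aff ·: nn
N/I-2 un ·: Nn
N/II-1 aff I-1×I-2: nn
N/II-2 un ·: NN|Nn
N/III-1 un II-2×II-1: Nn
N/III-2 un ·: NN|Nn
N/IV-1 ? III-2×III-1: NN|Nn|nn
N/IV-2 ? III-2×III-1: NN|Nn|nn
N/IV-3 un III-2×III-1: NN|Nn
⇒ N over [I-1,I-2,II-1,II-2,III-1,III-2,IV-1,IV-2,IV-3]: 52 consistent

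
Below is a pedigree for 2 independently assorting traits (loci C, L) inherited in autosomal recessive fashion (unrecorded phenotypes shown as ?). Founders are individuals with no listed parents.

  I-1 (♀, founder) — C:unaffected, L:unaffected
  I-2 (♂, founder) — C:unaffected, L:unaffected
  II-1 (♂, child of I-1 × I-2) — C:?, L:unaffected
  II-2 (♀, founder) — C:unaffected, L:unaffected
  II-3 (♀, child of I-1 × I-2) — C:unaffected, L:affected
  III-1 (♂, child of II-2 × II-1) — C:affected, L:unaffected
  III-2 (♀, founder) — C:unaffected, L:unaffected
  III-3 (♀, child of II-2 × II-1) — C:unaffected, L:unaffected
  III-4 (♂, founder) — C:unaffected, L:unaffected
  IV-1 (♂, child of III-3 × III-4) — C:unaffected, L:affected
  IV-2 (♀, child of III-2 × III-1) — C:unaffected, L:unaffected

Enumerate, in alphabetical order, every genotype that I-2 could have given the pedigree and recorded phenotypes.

I-2 ∈ {CC Ll, Cc Ll}

C/I-1 un ·: CC|Cc
C/I-2 un ·: CC|Cc
C/II-1 ? I-1×I-2: Cc|cc
C/II-2 un ·: Cc
C/II-3 un I-1×I-2: CC|Cc
C/III-1 aff II-2×II-1: cc
C/III-2 un ·: CC|Cc
C/III-3 un II-2×II-1: CC|Cc
C/III-4 un ·: CC|Cc
C/IV-1 un III-3×III-4: CC|Cc
C/IV-2 un III-2×III-1: Cc
⇒ C over [I-1,I-2,II-1,II-2,II-3,III-1,III-2,III-3,III-4,IV-1,IV-2]: 100 consistent
L/I-1 un ·: Ll
L/I-2 un ·: Ll
L/II-1 un I-1×I-2: LL|Ll
L/II-2 un ·: LL|Ll
L/II-3 aff I-1×I-2: ll
L/III-1 un II-2×II-1: LL|Ll
L/III-2 un ·: LL|Ll
L/III-3 un II-2×II-1: Ll
L/III-4 un ·: Ll
L/IV-1 aff III-3×III-4: ll
L/IV-2 un III-2×III-1: LL|Ll
⇒ L over [I-1,I-2,II-1,II-2,II-3,III-1,III-2,III-3,III-4,IV-1,IV-2]: 21 consistent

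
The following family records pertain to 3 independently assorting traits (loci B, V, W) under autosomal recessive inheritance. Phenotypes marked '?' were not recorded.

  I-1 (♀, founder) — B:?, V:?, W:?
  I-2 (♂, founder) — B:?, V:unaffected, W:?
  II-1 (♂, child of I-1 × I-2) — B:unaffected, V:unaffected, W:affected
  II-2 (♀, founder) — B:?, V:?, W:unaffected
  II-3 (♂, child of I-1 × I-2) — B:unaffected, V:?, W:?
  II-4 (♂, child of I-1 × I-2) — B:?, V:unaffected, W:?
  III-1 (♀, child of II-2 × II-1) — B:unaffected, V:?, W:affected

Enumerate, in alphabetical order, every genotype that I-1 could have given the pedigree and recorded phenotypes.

B/I-1 ? ·: BB|Bb|bb
B/I-2 ? ·: BB|Bb|bb
B/II-1 un I-1×I-2: BB|Bb
B/II-2 ? ·: BB|Bb|bb
B/II-3 un I-1×I-2: BB|Bb
B/II-4 ? I-1×I-2: BB|Bb|bb
B/III-1 un II-2×II-1: BB|Bb
⇒ B over [I-1,I-2,II-1,II-2,II-3,II-4,III-1]: 160 consistent
V/I-1 ? ·: VV|Vv|vv
V/I-2 un ·: VV|Vv
V/II-1 un I-1×I-2: VV|Vv
V/II-2 ? ·: VV|Vv|vv
V/II-3 ? I-1×I-2: VV|Vv|vv
V/II-4 un I-1×I-2: VV|Vv
V/III-1 ? II-2×II-1: VV|Vv|vv
⇒ V over [I-1,I-2,II-1,II-2,II-3,II-4,III-1]: 179 consistent
W/I-1 ? ·: Ww|ww
W/I-2 ? ·: Ww|ww
W/II-1 aff I-1×I-2: ww
W/II-2 un ·: Ww
W/II-3 ? I-1×I-2: WW|Ww|ww
W/II-4 ? I-1×I-2: WW|Ww|ww
W/III-1 aff II-2×II-1: ww
⇒ W over [I-1,I-2,II-1,II-2,II-3,II-4,III-1]: 18 consistent

I-1 ∈ {BB VV Ww, BB VV ww, BB Vv Ww, BB Vv ww, BB vv Ww, BB vv ww, Bb VV Ww, Bb VV ww, Bb Vv Ww, Bb Vv ww, Bb vv Ww, Bb vv ww, bb VV Ww, bb VV ww, bb Vv Ww, bb Vv ww, bb vv Ww, bb vv ww}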